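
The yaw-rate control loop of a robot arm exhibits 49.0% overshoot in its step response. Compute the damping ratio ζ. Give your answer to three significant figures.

From %OS = 100·exp(−πζ/√(1−ζ²)), invert to get ζ = −ln(OS)/√(π² + ln²(OS)) with OS = 0.490.
−ln 0.490 = 0.7133, so ζ = 0.7133/√(π² + 0.5089) = 0.221.

ζ ≈ 0.221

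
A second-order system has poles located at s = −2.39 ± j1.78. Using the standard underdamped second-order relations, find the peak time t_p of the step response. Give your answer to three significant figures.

t_p = π/ω_d with ω_d = 1.78 (the imaginary part), so t_p = 1.76 s.

t_p ≈ 1.76 s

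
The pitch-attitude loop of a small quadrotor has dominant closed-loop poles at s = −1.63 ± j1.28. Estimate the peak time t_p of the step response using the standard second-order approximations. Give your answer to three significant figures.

t_p = π/ω_d with ω_d = 1.28 (the imaginary part), so t_p = 2.45 s.

t_p ≈ 2.45 s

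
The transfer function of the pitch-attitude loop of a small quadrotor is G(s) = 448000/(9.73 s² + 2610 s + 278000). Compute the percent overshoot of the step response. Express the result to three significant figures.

Dividing through by 9.73: denominator becomes s² + 268.2 s + 28570.
So ω_n = √28570 = 169 rad/s and ζ = 268.2/(2·169) = 0.793.
%OS = 100·exp(−πζ/√(1−ζ²)) = 1.66%.

%OS ≈ 1.66%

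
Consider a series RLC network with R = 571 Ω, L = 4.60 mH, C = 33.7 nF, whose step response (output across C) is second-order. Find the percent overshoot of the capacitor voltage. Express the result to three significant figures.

%OS ≈ 2.18%

For a series RLC circuit (capacitor voltage as output), ω_n = 1/√(LC) = 1/√(4.60 mH · 33.7 nF) = 80300 rad/s.
ζ = (R/2)·√(C/L) = (571/2)·√(33.7 nF/4.60 mH) = 0.773.
Overshoot: exp(−π·0.773/√(1−0.773²)) = 0.0218, i.e. 2.18%.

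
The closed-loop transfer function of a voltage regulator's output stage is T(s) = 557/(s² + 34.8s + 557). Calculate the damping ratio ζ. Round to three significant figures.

ζ ≈ 0.737

ω_n = √557 = 23.6 rad/s; ζ = 34.8/(2·23.6) = 0.737.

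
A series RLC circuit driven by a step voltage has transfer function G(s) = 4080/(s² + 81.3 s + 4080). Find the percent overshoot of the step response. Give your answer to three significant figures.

%OS ≈ 7.49%

Matching coefficients with s² + 2ζω_n s + ω_n² gives ω_n² = 4080 ⇒ ω_n = 63.9 rad/s, and ζ = 81.3/(2ω_n) = 0.636.
%OS = 100·exp(−πζ/√(1−ζ²)) = 7.49%.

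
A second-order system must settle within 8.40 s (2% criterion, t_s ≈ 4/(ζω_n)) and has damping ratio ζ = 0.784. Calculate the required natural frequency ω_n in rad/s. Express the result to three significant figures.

Rearranging t_s ≈ 4/(ζω_n) gives ω_n = 4/(ζ·t_s) = 4/(0.784 × 8.40) = 0.607 rad/s.

ω_n ≈ 0.607 rad/s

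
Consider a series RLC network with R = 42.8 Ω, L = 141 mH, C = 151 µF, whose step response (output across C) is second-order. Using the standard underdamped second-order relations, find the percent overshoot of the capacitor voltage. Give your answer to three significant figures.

%OS ≈ 4.59%

For a series RLC circuit (capacitor voltage as output), ω_n = 1/√(LC) = 1/√(141 mH · 151 µF) = 217 rad/s.
ζ = (R/2)·√(C/L) = (42.8/2)·√(151 µF/141 mH) = 0.700.
Overshoot: exp(−π·0.700/√(1−0.700²)) = 0.0459, i.e. 4.59%.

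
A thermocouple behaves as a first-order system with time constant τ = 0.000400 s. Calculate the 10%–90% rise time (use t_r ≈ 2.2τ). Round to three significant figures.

t_r ≈ 2.2τ = 0.000880 s.

t_r ≈ 0.000880 s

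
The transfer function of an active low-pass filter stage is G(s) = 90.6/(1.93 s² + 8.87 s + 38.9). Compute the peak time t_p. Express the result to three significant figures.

Dividing through by 1.93: denominator becomes s² + 4.596 s + 20.16.
So ω_n = √20.16 = 4.49 rad/s and ζ = 4.596/(2·4.49) = 0.512.
The damped frequency ω_d = ω_n√(1−ζ²) = 3.86 rad/s. t_p = π/ω_d = 0.815 s.

t_p ≈ 0.815 s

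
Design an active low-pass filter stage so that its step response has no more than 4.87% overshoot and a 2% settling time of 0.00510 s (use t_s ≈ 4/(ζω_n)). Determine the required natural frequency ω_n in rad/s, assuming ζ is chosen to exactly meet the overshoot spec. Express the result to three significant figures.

ω_n ≈ 1130 rad/s

ζ = −ln(OS)/√(π² + (ln OS)²). With OS = 0.0487, ln OS = −3.022 and ζ = 3.022/4.359 = 0.693.
From t_s ≈ 4/(ζω_n): ω_n = 4/(ζ·t_s) = 4/(0.693·0.00510) = 1130 rad/s.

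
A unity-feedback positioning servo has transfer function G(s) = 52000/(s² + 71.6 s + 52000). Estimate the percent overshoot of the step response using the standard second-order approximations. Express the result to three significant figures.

ω_n = √52000 = 228 rad/s; ζ = 71.6/(2·228) = 0.157.
%OS = 100 e^{−πζ/√(1−ζ²)} with ζ = 0.157 gives 60.7%.

%OS ≈ 60.7%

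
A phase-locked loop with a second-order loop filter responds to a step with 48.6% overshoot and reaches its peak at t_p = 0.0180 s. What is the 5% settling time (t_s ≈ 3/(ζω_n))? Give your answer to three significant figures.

t_s ≈ 0.0748 s

From the overshoot, ζ = −ln(OS)/√(π²+ln²(OS)) = 0.224.
t_p = π/ω_d ⇒ ω_d = 175 rad/s; then ω_n = ω_d/√(1−ζ²) = 179 rad/s.
t_s ≈ 3/(ζω_n) = 3/(0.224·179) = 0.0748 s.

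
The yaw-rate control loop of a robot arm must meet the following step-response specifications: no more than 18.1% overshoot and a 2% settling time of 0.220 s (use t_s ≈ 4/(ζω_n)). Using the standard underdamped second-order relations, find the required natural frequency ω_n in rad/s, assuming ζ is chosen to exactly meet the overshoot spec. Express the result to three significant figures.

ω_n ≈ 38.0 rad/s

Inverting the overshoot relation: ζ = |ln 0.181|/√(π² + ln²0.181) = 0.478.
From t_s ≈ 4/(ζω_n): ω_n = 4/(ζ·t_s) = 4/(0.478·0.220) = 38.0 rad/s.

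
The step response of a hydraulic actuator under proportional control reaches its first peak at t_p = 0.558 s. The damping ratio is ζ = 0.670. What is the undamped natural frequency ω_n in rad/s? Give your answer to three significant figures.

Peak time t_p = π/ω_d, so ω_d = π/t_p = π/0.558 = 5.63 rad/s.
ω_n = ω_d/√(1−ζ²) = 5.63/√0.551 = 7.58 rad/s.

ω_n ≈ 7.58 rad/s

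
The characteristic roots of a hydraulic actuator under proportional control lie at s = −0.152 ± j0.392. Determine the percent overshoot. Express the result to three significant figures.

With σ = 0.152, ω_d = 0.392: ω_n = √(σ²+ω_d²) = 0.420 rad/s, ζ = σ/ω_n = 0.362.
%OS = 100·exp(−πζ/√(1−ζ²)) = 29.6%.

%OS ≈ 29.6%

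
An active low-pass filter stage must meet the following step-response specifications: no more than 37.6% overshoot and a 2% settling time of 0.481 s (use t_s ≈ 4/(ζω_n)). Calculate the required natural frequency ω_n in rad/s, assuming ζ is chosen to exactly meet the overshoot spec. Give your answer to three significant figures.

ω_n ≈ 28.0 rad/s

From %OS = 100·exp(−πζ/√(1−ζ²)), invert to get ζ = −ln(OS)/√(π² + ln²(OS)) with OS = 0.376.
−ln 0.376 = 0.9782, so ζ = 0.9782/√(π² + 0.9568) = 0.297.
From t_s ≈ 4/(ζω_n): ω_n = 4/(ζ·t_s) = 4/(0.297·0.481) = 28.0 rad/s.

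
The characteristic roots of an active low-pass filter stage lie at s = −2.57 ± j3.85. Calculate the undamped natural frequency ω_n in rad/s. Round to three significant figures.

ω_n ≈ 4.63 rad/s

|pole| = ω_n = √(2.57² + 3.85²) = 4.63 rad/s; ζ = cos θ = σ/ω_n = 0.555.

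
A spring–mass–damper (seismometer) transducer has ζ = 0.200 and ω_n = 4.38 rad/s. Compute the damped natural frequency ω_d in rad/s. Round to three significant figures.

ω_d = ω_n√(1−ζ²) = 4.38·√0.960 = 4.29 rad/s.

ω_d ≈ 4.29 rad/s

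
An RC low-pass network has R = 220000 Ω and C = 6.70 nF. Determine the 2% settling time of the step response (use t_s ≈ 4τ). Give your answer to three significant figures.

τ = RC = 220000 × 6.70 nF = 0.00147 s.
t_s ≈ 4τ = 0.00590 s.

t_s ≈ 0.00590 s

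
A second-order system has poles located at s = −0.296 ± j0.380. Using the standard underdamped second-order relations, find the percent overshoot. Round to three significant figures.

%OS ≈ 8.65%

The poles are at −σ ± jω_d with σ = 0.296 and ω_d = 0.380, so ω_n = √(σ²+ω_d²) = 0.482 rad/s and ζ = σ/ω_n = 0.615.
Overshoot: exp(−π·0.615/√(1−0.615²)) = 0.0865, i.e. 8.65%.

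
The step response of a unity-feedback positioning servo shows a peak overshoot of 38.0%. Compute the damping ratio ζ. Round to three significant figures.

From %OS = 100·exp(−πζ/√(1−ζ²)), invert to get ζ = −ln(OS)/√(π² + ln²(OS)) with OS = 0.380.
−ln 0.380 = 0.9676, so ζ = 0.9676/√(π² + 0.9362) = 0.294.

ζ ≈ 0.294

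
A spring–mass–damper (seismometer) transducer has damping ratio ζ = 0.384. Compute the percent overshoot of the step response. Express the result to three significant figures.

%OS ≈ 27.1%

For an underdamped second-order system, %OS = 100·exp(−πζ/√(1−ζ²)).
πζ/√(1−ζ²) = π·0.384/√(1−0.147) = 1.307, so %OS = 100·e^(−1.307) = 27.1%.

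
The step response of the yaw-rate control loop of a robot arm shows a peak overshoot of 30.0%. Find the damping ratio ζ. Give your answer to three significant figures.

ζ ≈ 0.358

Inverting the overshoot relation: ζ = |ln 0.300|/√(π² + ln²0.300) = 0.358.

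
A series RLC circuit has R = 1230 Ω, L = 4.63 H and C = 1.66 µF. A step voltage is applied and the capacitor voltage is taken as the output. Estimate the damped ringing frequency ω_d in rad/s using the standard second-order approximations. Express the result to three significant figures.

For a series RLC circuit (capacitor voltage as output), ω_n = 1/√(LC) = 1/√(4.63 H · 1.66 µF) = 361 rad/s.
ζ = (R/2)·√(C/L) = (1230/2)·√(1.66 µF/4.63 H) = 0.368.
ω_d = ω_n√(1−ζ²) = 335 rad/s.

ω_d ≈ 335 rad/s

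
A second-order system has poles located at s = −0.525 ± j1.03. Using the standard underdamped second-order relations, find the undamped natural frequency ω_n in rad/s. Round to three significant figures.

The poles are at −σ ± jω_d with σ = 0.525 and ω_d = 1.03, so ω_n = √(σ²+ω_d²) = 1.16 rad/s and ζ = σ/ω_n = 0.454.

ω_n ≈ 1.16 rad/s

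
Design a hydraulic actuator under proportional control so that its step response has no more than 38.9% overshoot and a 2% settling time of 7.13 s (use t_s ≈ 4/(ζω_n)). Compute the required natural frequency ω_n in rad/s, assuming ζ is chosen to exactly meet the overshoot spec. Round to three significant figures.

ω_n ≈ 1.95 rad/s

From %OS = 100·exp(−πζ/√(1−ζ²)), invert to get ζ = −ln(OS)/√(π² + ln²(OS)) with OS = 0.389.
−ln 0.389 = 0.9442, so ζ = 0.9442/√(π² + 0.8915) = 0.288.
Then ω_n = 4/(ζ t_s) = 4/(0.288 × 7.13) = 1.95 rad/s.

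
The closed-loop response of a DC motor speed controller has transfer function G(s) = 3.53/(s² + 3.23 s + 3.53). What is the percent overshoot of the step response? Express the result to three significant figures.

Matching coefficients with s² + 2ζω_n s + ω_n² gives ω_n² = 3.53 ⇒ ω_n = 1.88 rad/s, and ζ = 3.23/(2ω_n) = 0.860.
Overshoot: exp(−π·0.860/√(1−0.860²)) = 0.00507, i.e. 0.507%.

%OS ≈ 0.507%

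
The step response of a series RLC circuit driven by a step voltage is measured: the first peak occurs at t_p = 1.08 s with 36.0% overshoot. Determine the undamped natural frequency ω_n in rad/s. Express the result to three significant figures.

The overshoot fixes ζ = −ln(OS)/√(π²+ln²(OS)) = 0.309.
From t_p = π/ω_d, ω_d = π/1.08 = 2.91 rad/s, so ω_n = ω_d/√(1−ζ²) = 3.06 rad/s.

ω_n ≈ 3.06 rad/s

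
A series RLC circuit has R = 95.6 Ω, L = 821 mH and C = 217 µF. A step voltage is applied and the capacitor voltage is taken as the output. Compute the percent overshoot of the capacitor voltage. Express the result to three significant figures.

%OS ≈ 2.07%

For a series RLC circuit (capacitor voltage as output), ω_n = 1/√(LC) = 1/√(821 mH · 217 µF) = 74.9 rad/s.
ζ = (R/2)·√(C/L) = (95.6/2)·√(217 µF/821 mH) = 0.777.
Overshoot: exp(−π·0.777/√(1−0.777²)) = 0.0207, i.e. 2.07%.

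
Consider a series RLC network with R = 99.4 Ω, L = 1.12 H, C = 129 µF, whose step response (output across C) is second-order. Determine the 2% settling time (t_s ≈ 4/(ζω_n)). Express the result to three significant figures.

For a series RLC circuit (capacitor voltage as output), ω_n = 1/√(LC) = 1/√(1.12 H · 129 µF) = 83.2 rad/s.
ζ = (R/2)·√(C/L) = (99.4/2)·√(129 µF/1.12 H) = 0.533.
t_s ≈ 4/(ζω_n) = 0.0901 s.

t_s ≈ 0.0901 s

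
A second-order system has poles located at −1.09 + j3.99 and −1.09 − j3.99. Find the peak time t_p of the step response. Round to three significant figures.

t_p ≈ 0.787 s

t_p = π/ω_d with ω_d = 3.99 (the imaginary part), so t_p = 0.787 s.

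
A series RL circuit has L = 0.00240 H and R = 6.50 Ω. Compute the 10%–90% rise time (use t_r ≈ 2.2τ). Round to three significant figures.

t_r ≈ 0.000812 s

τ = L/R = 0.00240/6.50 = 0.000369 s.
t_r ≈ 2.2τ = 0.000812 s.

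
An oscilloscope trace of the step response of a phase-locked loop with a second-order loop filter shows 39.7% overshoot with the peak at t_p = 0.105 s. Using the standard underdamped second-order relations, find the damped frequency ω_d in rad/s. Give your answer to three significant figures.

ω_d ≈ 29.9 rad/s

t_p = π/ω_d, so ω_d = π/0.105 = 29.9 rad/s.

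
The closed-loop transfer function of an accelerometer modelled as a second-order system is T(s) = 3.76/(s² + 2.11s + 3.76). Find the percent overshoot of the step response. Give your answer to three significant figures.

%OS ≈ 13.0%

Matching coefficients with s² + 2ζω_n s + ω_n² gives ω_n² = 3.76 ⇒ ω_n = 1.94 rad/s, and ζ = 2.11/(2ω_n) = 0.544.
%OS = 100·exp(−πζ/√(1−ζ²)) = 13.0%.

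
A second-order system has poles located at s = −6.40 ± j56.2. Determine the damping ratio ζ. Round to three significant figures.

ζ ≈ 0.113

The poles are at −σ ± jω_d with σ = 6.40 and ω_d = 56.2, so ω_n = √(σ²+ω_d²) = 56.6 rad/s and ζ = σ/ω_n = 0.113.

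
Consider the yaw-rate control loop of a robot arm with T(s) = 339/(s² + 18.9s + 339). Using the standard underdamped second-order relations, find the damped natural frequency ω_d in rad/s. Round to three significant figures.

ω_d ≈ 15.8 rad/s

Matching coefficients with s² + 2ζω_n s + ω_n² gives ω_n² = 339 ⇒ ω_n = 18.4 rad/s, and ζ = 18.9/(2ω_n) = 0.513.
ω_d = ω_n√(1−ζ²) = 15.8 rad/s.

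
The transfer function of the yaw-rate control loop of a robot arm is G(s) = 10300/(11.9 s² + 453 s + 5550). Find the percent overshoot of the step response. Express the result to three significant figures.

Dividing through by 11.9: denominator becomes s² + 38.07 s + 466.4.
So ω_n = √466.4 = 21.6 rad/s and ζ = 38.07/(2·21.6) = 0.881.
Overshoot: exp(−π·0.881/√(1−0.881²)) = 0.00285, i.e. 0.285%.

%OS ≈ 0.285%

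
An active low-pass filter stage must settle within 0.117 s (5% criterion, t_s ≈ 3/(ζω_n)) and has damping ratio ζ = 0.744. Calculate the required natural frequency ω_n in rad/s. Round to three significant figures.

ω_n ≈ 34.5 rad/s

Rearranging t_s ≈ 3/(ζω_n) gives ω_n = 3/(ζ·t_s) = 3/(0.744 × 0.117) = 34.5 rad/s.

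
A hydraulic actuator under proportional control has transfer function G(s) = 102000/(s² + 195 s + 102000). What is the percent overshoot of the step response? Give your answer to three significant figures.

%OS ≈ 36.5%

Matching coefficients with s² + 2ζω_n s + ω_n² gives ω_n² = 102000 ⇒ ω_n = 319 rad/s, and ζ = 195/(2ω_n) = 0.305.
%OS = 100·exp(−πζ/√(1−ζ²)) = 36.5%.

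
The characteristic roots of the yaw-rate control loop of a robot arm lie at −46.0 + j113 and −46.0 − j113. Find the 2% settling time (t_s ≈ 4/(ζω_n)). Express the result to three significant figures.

For poles at −σ ± jω_d, ζω_n = σ = 46.0, so t_s ≈ 4/σ = 0.0870 s.

t_s ≈ 0.0870 s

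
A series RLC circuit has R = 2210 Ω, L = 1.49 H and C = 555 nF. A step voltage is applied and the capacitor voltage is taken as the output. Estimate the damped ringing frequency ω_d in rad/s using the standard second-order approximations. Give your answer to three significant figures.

For a series RLC circuit (capacitor voltage as output), ω_n = 1/√(LC) = 1/√(1.49 H · 555 nF) = 1100 rad/s.
ζ = (R/2)·√(C/L) = (2210/2)·√(555 nF/1.49 H) = 0.674.
ω_d = ω_n√(1−ζ²) = 812 rad/s.

ω_d ≈ 812 rad/s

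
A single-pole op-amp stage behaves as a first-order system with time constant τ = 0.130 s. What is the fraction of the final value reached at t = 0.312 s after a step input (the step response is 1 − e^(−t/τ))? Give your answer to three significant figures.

y(t)/y_∞ = 1 − e^(−t/τ) = 1 − e^(−0.312/0.130) = 1 − e^(−2.40) = 0.909.

y/y_∞ ≈ 0.909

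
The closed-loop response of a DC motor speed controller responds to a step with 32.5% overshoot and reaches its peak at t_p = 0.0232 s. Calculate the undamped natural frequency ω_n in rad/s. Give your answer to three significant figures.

ω_n ≈ 144 rad/s

The overshoot fixes ζ = −ln(OS)/√(π²+ln²(OS)) = 0.337.
t_p = π/ω_d ⇒ ω_d = 135 rad/s; then ω_n = ω_d/√(1−ζ²) = 144 rad/s.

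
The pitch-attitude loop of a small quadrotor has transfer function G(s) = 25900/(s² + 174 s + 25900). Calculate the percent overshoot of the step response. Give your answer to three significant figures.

%OS ≈ 13.3%

ω_n = √25900 = 161 rad/s; ζ = 174/(2·161) = 0.541.
%OS = 100·exp(−πζ/√(1−ζ²)) = 13.3%.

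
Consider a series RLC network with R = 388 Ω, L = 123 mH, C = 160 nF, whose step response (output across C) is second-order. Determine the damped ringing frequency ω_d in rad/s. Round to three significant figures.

For a series RLC circuit (capacitor voltage as output), ω_n = 1/√(LC) = 1/√(123 mH · 160 nF) = 7130 rad/s.
ζ = (R/2)·√(C/L) = (388/2)·√(160 nF/123 mH) = 0.221.
The damped frequency ω_d = ω_n√(1−ζ²) = 6950 rad/s.

ω_d ≈ 6950 rad/s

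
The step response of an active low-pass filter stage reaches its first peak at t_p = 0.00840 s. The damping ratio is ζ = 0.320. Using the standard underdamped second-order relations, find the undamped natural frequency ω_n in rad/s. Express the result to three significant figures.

Peak time t_p = π/ω_d, so ω_d = π/t_p = π/0.00840 = 374 rad/s.
ω_n = ω_d/√(1−ζ²) = 374/√0.898 = 395 rad/s.

ω_n ≈ 395 rad/s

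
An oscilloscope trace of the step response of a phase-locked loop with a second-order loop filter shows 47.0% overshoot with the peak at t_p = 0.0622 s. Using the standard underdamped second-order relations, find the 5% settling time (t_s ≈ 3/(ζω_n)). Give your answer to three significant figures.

The overshoot fixes ζ = −ln(OS)/√(π²+ln²(OS)) = 0.234.
From t_p = π/ω_d, ω_d = π/0.0622 = 50.5 rad/s, so ω_n = ω_d/√(1−ζ²) = 51.9 rad/s.
t_s ≈ 3/(ζω_n) = 3/(0.234·51.9) = 0.247 s.

t_s ≈ 0.247 s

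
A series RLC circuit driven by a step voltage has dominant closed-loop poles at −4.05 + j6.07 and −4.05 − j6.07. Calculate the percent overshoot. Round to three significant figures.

%OS ≈ 12.3%

|pole| = ω_n = √(4.05² + 6.07²) = 7.30 rad/s; ζ = cos θ = σ/ω_n = 0.555.
%OS = 100 e^{−πζ/√(1−ζ²)} with ζ = 0.555 gives 12.3%.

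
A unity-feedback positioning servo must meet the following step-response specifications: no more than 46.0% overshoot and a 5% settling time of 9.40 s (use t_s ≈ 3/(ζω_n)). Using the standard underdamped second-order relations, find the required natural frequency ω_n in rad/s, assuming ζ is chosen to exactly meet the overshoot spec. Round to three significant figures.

Inverting the overshoot relation: ζ = |ln 0.460|/√(π² + ln²0.460) = 0.240.
From t_s ≈ 3/(ζω_n): ω_n = 3/(ζ·t_s) = 3/(0.240·9.40) = 1.33 rad/s.

ω_n ≈ 1.33 rad/s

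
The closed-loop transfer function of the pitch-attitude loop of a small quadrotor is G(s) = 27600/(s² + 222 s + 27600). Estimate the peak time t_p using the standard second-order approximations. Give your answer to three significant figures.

t_p ≈ 0.0254 s

ω_n = √27600 = 166 rad/s; ζ = 222/(2·166) = 0.668.
ω_d = ω_n√(1−ζ²) = 124 rad/s. Then t_p = π/ω_d = 0.0254 s.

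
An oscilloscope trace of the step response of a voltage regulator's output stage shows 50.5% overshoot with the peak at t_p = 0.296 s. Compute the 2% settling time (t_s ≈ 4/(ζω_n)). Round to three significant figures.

t_s ≈ 1.73 s

From the overshoot, ζ = −ln(OS)/√(π²+ln²(OS)) = 0.213.
t_p = π/ω_d ⇒ ω_d = 10.6 rad/s; then ω_n = ω_d/√(1−ζ²) = 10.9 rad/s.
t_s ≈ 4/(ζω_n) = 4/(0.213·10.9) = 1.73 s.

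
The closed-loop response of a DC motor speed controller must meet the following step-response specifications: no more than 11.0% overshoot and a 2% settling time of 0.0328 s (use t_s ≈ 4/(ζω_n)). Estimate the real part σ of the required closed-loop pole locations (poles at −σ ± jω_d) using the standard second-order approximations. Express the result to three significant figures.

σ ≈ 122

The settling-time spec alone fixes σ = ζω_n = 4/t_s = 4/0.0328 = 122.
(Overshoot then fixes ζ = 0.575 and hence ω_d = σ·√(1−ζ²)/ζ = 174 rad/s.)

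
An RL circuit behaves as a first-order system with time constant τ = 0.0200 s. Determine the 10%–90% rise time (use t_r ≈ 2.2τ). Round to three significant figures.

t_r ≈ 0.0440 s

t_r ≈ 2.2τ = 0.0440 s.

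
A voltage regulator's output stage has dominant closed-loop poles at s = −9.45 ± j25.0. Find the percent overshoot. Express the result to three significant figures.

The poles are at −σ ± jω_d with σ = 9.45 and ω_d = 25.0, so ω_n = √(σ²+ω_d²) = 26.7 rad/s and ζ = σ/ω_n = 0.354.
%OS = 100 e^{−πζ/√(1−ζ²)} with ζ = 0.354 gives 30.5%.

%OS ≈ 30.5%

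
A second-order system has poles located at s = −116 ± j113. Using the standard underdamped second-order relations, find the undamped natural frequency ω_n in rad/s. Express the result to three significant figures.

The poles are at −σ ± jω_d with σ = 116 and ω_d = 113, so ω_n = √(σ²+ω_d²) = 162 rad/s and ζ = σ/ω_n = 0.716.

ω_n ≈ 162 rad/s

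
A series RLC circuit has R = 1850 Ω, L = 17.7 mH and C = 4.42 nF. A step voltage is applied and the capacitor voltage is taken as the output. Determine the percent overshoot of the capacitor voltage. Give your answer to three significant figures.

%OS ≈ 19.4%

For a series RLC circuit (capacitor voltage as output), ω_n = 1/√(LC) = 1/√(17.7 mH · 4.42 nF) = 113000 rad/s.
ζ = (R/2)·√(C/L) = (1850/2)·√(4.42 nF/17.7 mH) = 0.462.
%OS = 100 e^{−πζ/√(1−ζ²)} with ζ = 0.462 gives 19.4%.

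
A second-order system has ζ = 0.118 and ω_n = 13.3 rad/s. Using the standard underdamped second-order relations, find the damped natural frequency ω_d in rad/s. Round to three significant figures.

ω_d ≈ 13.2 rad/s

ω_d = ω_n√(1−ζ²) = 13.3·√0.986 = 13.2 rad/s.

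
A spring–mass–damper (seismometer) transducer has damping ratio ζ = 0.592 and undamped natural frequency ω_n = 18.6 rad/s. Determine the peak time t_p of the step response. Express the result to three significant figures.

t_p ≈ 0.210 s

The damped frequency is ω_d = ω_n√(1−ζ²) = 18.6·√(1−0.350) = 15.0 rad/s.
Peak time t_p = π/ω_d = π/15.0 = 0.210 s.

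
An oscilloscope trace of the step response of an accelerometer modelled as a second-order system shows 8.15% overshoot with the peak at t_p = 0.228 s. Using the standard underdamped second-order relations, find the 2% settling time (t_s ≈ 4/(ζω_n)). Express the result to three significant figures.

From the overshoot, ζ = −ln(OS)/√(π²+ln²(OS)) = 0.624.
t_p = π/ω_d ⇒ ω_d = 13.8 rad/s; then ω_n = ω_d/√(1−ζ²) = 17.6 rad/s.
t_s ≈ 4/(ζω_n) = 4/(0.624·17.6) = 0.364 s.

t_s ≈ 0.364 s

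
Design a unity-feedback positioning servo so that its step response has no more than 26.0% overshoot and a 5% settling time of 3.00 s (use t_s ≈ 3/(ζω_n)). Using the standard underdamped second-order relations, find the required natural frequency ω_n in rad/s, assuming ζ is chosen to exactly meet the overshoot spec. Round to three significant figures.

ζ = −ln(OS)/√(π² + (ln OS)²). With OS = 0.260, ln OS = −1.347 and ζ = 1.347/3.418 = 0.394.
From t_s ≈ 3/(ζω_n): ω_n = 3/(ζ·t_s) = 3/(0.394·3.00) = 2.54 rad/s.

ω_n ≈ 2.54 rad/s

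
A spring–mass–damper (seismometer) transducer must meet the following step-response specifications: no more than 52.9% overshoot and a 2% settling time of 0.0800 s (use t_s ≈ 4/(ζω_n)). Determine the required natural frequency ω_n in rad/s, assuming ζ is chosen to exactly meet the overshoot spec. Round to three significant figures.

Inverting the overshoot relation: ζ = |ln 0.529|/√(π² + ln²0.529) = 0.199.
Then ω_n = 4/(ζ t_s) = 4/(0.199 × 0.0800) = 252 rad/s.

ω_n ≈ 252 rad/s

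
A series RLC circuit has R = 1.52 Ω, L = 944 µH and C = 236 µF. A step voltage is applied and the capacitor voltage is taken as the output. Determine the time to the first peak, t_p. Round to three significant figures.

t_p ≈ 0.00160 s

For a series RLC circuit (capacitor voltage as output), ω_n = 1/√(LC) = 1/√(944 µH · 236 µF) = 2120 rad/s.
ζ = (R/2)·√(C/L) = (1.52/2)·√(236 µF/944 µH) = 0.380.
ω_d = 2120·√(1 − 0.380²) = 1960 rad/s. t_p = π/ω_d = 0.00160 s.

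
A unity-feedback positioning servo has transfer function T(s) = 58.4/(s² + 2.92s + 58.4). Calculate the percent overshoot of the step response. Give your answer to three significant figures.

ω_n = √58.4 = 7.64 rad/s; ζ = 2.92/(2·7.64) = 0.191.
%OS = 100 e^{−πζ/√(1−ζ²)} with ζ = 0.191 gives 54.3%.

%OS ≈ 54.3%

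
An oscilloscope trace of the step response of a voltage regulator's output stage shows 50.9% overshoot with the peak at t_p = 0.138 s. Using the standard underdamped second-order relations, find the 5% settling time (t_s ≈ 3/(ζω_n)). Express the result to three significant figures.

t_s ≈ 0.613 s

ζ from %OS: ζ = |ln 0.509|/√(π²+ln²0.509) = 0.210.
From t_p = π/ω_d, ω_d = π/0.138 = 22.8 rad/s, so ω_n = ω_d/√(1−ζ²) = 23.3 rad/s.
t_s ≈ 3/(ζω_n) = 3/(0.210·23.3) = 0.613 s.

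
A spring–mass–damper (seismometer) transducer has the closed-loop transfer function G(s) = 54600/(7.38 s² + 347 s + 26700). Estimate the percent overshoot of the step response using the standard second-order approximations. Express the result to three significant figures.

Dividing through by 7.38: denominator becomes s² + 47.02 s + 3618.
So ω_n = √3618 = 60.1 rad/s and ζ = 47.02/(2·60.1) = 0.391.
%OS = 100 e^{−πζ/√(1−ζ²)} with ζ = 0.391 gives 26.3%.

%OS ≈ 26.3%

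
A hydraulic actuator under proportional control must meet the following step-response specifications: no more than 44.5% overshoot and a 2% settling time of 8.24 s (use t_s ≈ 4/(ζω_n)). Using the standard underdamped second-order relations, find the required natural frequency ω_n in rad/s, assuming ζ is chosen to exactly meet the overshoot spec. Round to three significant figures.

ζ = −ln(OS)/√(π² + (ln OS)²). With OS = 0.445, ln OS = −0.8097 and ζ = 0.8097/3.244 = 0.250.
Then ω_n = 4/(ζ t_s) = 4/(0.250 × 8.24) = 1.95 rad/s.

ω_n ≈ 1.95 rad/s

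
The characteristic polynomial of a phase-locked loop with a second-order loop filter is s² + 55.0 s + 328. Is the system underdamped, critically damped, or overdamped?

a² − 4b = 1700 > 0 (two distinct real roots); the system is overdamped.

overdamped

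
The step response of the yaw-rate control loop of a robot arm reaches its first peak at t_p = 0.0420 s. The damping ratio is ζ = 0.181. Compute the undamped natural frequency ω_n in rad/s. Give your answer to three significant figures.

Peak time t_p = π/ω_d, so ω_d = π/t_p = π/0.0420 = 74.8 rad/s.
ω_n = ω_d/√(1−ζ²) = 74.8/√0.967 = 76.1 rad/s.

ω_n ≈ 76.1 rad/s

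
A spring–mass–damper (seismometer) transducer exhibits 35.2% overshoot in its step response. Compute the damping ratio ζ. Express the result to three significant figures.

ζ ≈ 0.315

ζ = −ln(OS)/√(π² + (ln OS)²). With OS = 0.352, ln OS = −1.044 and ζ = 1.044/3.311 = 0.315.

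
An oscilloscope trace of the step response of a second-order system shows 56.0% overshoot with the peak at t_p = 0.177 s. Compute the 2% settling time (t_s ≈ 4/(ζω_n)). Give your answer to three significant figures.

t_s ≈ 1.22 s

ζ from %OS: ζ = |ln 0.560|/√(π²+ln²0.560) = 0.181.
From t_p = π/ω_d, ω_d = π/0.177 = 17.7 rad/s, so ω_n = ω_d/√(1−ζ²) = 18.0 rad/s.
t_s ≈ 4/(ζω_n) = 4/(0.181·18.0) = 1.22 s.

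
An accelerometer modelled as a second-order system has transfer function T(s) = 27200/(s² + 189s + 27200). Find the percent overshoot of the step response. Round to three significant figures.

%OS ≈ 11.1%

Comparing the denominator to s² + 2ζω_n s + ω_n²: ω_n = √27200 = 165 rad/s, and 2ζω_n = 189 so ζ = 189/(2·165) = 0.573.
%OS = 100·exp(−πζ/√(1−ζ²)) = 11.1%.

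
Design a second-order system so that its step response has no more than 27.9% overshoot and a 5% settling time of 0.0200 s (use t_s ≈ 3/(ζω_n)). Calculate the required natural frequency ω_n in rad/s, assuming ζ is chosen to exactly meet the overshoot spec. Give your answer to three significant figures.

ω_n ≈ 398 rad/s

From %OS = 100·exp(−πζ/√(1−ζ²)), invert to get ζ = −ln(OS)/√(π² + ln²(OS)) with OS = 0.279.
−ln 0.279 = 1.277, so ζ = 1.277/√(π² + 1.630) = 0.376.
From t_s ≈ 3/(ζω_n): ω_n = 3/(ζ·t_s) = 3/(0.376·0.0200) = 398 rad/s.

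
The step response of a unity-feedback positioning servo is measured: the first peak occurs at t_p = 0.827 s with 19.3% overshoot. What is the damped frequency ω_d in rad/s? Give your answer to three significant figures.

t_p = π/ω_d, so ω_d = π/0.827 = 3.80 rad/s.

ω_d ≈ 3.80 rad/s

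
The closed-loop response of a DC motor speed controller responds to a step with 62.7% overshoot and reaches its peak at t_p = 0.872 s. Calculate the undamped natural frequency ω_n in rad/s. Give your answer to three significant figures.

ω_n ≈ 3.64 rad/s

ζ from %OS: ζ = |ln 0.627|/√(π²+ln²0.627) = 0.147.
t_p = π/ω_d ⇒ ω_d = 3.60 rad/s; then ω_n = ω_d/√(1−ζ²) = 3.64 rad/s.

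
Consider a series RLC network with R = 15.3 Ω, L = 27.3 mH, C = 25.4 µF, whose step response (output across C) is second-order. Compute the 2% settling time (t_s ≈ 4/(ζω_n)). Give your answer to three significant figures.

t_s ≈ 0.0143 s

For a series RLC circuit (capacitor voltage as output), ω_n = 1/√(LC) = 1/√(27.3 mH · 25.4 µF) = 1200 rad/s.
ζ = (R/2)·√(C/L) = (15.3/2)·√(25.4 µF/27.3 mH) = 0.233.
t_s ≈ 4/(ζω_n) = 0.0143 s.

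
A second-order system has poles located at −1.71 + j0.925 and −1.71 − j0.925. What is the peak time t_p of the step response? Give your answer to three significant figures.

t_p ≈ 3.40 s

t_p = π/ω_d with ω_d = 0.925 (the imaginary part), so t_p = 3.40 s.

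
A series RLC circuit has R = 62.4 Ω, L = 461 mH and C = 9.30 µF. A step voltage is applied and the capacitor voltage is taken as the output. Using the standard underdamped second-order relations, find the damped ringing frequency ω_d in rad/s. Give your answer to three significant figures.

For a series RLC circuit (capacitor voltage as output), ω_n = 1/√(LC) = 1/√(461 mH · 9.30 µF) = 483 rad/s.
ζ = (R/2)·√(C/L) = (62.4/2)·√(9.30 µF/461 mH) = 0.140.
The damped frequency ω_d = ω_n√(1−ζ²) = 478 rad/s.

ω_d ≈ 478 rad/s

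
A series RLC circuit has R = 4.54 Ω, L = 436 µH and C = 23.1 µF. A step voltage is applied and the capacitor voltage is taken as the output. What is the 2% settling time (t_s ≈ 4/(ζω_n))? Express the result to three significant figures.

t_s ≈ 0.000768 s

For a series RLC circuit (capacitor voltage as output), ω_n = 1/√(LC) = 1/√(436 µH · 23.1 µF) = 9960 rad/s.
ζ = (R/2)·√(C/L) = (4.54/2)·√(23.1 µF/436 µH) = 0.523.
t_s ≈ 4/(ζω_n) = 0.000768 s.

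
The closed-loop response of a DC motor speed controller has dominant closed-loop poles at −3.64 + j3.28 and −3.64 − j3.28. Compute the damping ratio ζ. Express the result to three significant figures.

ζ ≈ 0.743

The poles are at −σ ± jω_d with σ = 3.64 and ω_d = 3.28, so ω_n = √(σ²+ω_d²) = 4.90 rad/s and ζ = σ/ω_n = 0.743.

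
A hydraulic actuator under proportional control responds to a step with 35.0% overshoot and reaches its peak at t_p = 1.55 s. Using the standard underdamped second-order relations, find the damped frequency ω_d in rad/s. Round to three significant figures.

ω_d ≈ 2.03 rad/s

t_p = π/ω_d, so ω_d = π/1.55 = 2.03 rad/s.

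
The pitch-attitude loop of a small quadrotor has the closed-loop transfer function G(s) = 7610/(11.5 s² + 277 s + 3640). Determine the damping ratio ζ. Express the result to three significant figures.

Dividing through by 11.5: denominator becomes s² + 24.09 s + 316.5.
So ω_n = √316.5 = 17.8 rad/s and ζ = 24.09/(2·17.8) = 0.677.

ζ ≈ 0.677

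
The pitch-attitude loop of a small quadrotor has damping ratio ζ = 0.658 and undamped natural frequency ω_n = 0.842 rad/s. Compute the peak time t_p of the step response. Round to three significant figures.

The damped frequency is ω_d = ω_n√(1−ζ²) = 0.842·√(1−0.433) = 0.634 rad/s.
Peak time t_p = π/ω_d = π/0.634 = 4.95 s.

t_p ≈ 4.95 s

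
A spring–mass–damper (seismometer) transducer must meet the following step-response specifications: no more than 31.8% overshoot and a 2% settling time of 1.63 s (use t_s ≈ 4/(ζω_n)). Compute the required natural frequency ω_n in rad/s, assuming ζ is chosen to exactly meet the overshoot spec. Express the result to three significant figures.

ω_n ≈ 7.16 rad/s

From %OS = 100·exp(−πζ/√(1−ζ²)), invert to get ζ = −ln(OS)/√(π² + ln²(OS)) with OS = 0.318.
−ln 0.318 = 1.146, so ζ = 1.146/√(π² + 1.313) = 0.343.
From t_s ≈ 4/(ζω_n): ω_n = 4/(ζ·t_s) = 4/(0.343·1.63) = 7.16 rad/s.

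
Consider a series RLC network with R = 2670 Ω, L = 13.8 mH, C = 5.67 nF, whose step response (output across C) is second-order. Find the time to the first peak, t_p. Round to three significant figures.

For a series RLC circuit (capacitor voltage as output), ω_n = 1/√(LC) = 1/√(13.8 mH · 5.67 nF) = 113000 rad/s.
ζ = (R/2)·√(C/L) = (2670/2)·√(5.67 nF/13.8 mH) = 0.856.
The damped frequency ω_d = ω_n√(1−ζ²) = 58500 rad/s. t_p = π/ω_d = 0.0000537 s.

t_p ≈ 0.0000537 s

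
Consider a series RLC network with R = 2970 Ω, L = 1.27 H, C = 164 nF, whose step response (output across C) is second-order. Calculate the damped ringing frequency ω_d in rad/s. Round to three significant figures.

ω_d ≈ 1850 rad/s

For a series RLC circuit (capacitor voltage as output), ω_n = 1/√(LC) = 1/√(1.27 H · 164 nF) = 2190 rad/s.
ζ = (R/2)·√(C/L) = (2970/2)·√(164 nF/1.27 H) = 0.534.
ω_d = 2190·√(1 − 0.534²) = 1850 rad/s.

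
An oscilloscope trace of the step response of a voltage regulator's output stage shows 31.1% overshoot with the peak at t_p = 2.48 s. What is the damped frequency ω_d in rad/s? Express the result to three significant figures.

ω_d ≈ 1.27 rad/s

t_p = π/ω_d, so ω_d = π/2.48 = 1.27 rad/s.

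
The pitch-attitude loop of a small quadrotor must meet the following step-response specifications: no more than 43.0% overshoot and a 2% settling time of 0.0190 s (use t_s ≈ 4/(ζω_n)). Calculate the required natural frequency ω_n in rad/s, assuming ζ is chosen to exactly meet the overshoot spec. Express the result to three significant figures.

ω_n ≈ 811 rad/s

Inverting the overshoot relation: ζ = |ln 0.430|/√(π² + ln²0.430) = 0.259.
From t_s ≈ 4/(ζω_n): ω_n = 4/(ζ·t_s) = 4/(0.259·0.0190) = 811 rad/s.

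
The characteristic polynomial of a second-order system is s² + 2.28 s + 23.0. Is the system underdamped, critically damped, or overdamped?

underdamped

a² − 4b = 2.28² − 4·23.0 < 0 (complex roots); the system is underdamped.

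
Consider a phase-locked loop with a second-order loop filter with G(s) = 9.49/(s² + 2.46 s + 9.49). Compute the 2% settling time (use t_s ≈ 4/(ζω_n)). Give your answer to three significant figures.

t_s ≈ 3.25 s

ω_n = √9.49 = 3.08 rad/s; ζ = 2.46/(2·3.08) = 0.399.
t_s ≈ 4/(ζω_n) = 4/(0.399·3.08) = 3.25 s.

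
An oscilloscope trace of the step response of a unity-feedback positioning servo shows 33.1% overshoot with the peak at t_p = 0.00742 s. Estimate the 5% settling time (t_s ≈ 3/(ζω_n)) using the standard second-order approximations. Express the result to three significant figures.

t_s ≈ 0.0201 s

The overshoot fixes ζ = −ln(OS)/√(π²+ln²(OS)) = 0.332.
t_p = π/ω_d ⇒ ω_d = 423 rad/s; then ω_n = ω_d/√(1−ζ²) = 449 rad/s.
t_s ≈ 3/(ζω_n) = 3/(0.332·449) = 0.0201 s.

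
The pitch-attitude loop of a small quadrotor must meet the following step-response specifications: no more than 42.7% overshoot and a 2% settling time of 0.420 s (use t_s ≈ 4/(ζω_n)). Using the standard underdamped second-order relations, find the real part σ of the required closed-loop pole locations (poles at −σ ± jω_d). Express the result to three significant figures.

The settling-time spec alone fixes σ = ζω_n = 4/t_s = 4/0.420 = 9.52.
(Overshoot then fixes ζ = 0.261 and hence ω_d = σ·√(1−ζ²)/ζ = 35.2 rad/s.)

σ ≈ 9.52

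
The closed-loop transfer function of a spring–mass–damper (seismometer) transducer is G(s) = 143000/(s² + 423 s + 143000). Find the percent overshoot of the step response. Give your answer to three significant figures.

%OS ≈ 12.0%

Comparing the denominator to s² + 2ζω_n s + ω_n²: ω_n = √143000 = 378 rad/s, and 2ζω_n = 423 so ζ = 423/(2·378) = 0.559.
Overshoot: exp(−π·0.559/√(1−0.559²)) = 0.120, i.e. 12.0%.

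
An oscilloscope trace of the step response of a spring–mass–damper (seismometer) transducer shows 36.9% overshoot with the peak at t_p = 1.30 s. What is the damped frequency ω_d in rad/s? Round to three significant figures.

t_p = π/ω_d, so ω_d = π/1.30 = 2.42 rad/s.

ω_d ≈ 2.42 rad/s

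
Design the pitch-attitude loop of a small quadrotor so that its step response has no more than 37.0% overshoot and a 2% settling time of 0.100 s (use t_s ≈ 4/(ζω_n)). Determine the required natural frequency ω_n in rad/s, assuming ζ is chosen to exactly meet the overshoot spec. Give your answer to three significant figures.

ω_n ≈ 133 rad/s

Inverting the overshoot relation: ζ = |ln 0.370|/√(π² + ln²0.370) = 0.302.
From t_s ≈ 4/(ζω_n): ω_n = 4/(ζ·t_s) = 4/(0.302·0.100) = 133 rad/s.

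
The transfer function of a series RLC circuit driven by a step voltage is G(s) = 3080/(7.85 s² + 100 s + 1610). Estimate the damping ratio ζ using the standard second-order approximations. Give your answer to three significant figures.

Dividing through by 7.85: denominator becomes s² + 12.74 s + 205.1.
So ω_n = √205.1 = 14.3 rad/s and ζ = 12.74/(2·14.3) = 0.445.

ζ ≈ 0.445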